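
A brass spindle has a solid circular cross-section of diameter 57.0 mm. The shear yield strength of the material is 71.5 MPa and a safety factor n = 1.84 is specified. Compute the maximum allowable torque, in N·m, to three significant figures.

T_allow = 1410 N·m

τ_allow = 71.5/1.84 = 38.86 MPa.
For a solid shaft T_allow = τ_allow·πd³/16; πd³/16 = π×57.0³/16 = 36360 mm³.
T_allow = 38.86×36360 = 1.413×10^6 N·mm = 1413 N·m.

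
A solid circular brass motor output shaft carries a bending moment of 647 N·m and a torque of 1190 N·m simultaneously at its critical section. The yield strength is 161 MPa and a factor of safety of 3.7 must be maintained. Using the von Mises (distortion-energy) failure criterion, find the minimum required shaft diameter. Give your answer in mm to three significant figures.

σ_allow = σ_y/n = 161/3.7 = 43.51 MPa.
For a solid shaft σ_b = 32M/(πd³) and τ = 16T/(πd³), so the von Mises stress is σ' = (16/πd³)·√(4M²+3T²).
√(4M²+3T²) = √(4×(647000)² + 3×(1.190×10^6)²) = 2.434×10^6 N·mm.
d³ = 16×2.434×10^6/(π×43.51) = 284800 mm³.
d = 65.80 mm.

d = 65.8 mm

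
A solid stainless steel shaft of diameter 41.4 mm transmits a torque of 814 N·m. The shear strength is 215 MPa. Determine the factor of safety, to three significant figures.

n = 3.68

τ = 16T/(πd³) = 16×814000/(π×41.4³) = 58.42 MPa.
n = τ_limit/τ = 215/58.42 = 3.680.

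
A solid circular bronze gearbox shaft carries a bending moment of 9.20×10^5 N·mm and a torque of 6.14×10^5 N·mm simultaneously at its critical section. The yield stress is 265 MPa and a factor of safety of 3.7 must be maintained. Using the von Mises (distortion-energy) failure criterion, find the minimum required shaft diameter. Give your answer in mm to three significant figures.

σ_allow = σ_y/n = 265/3.7 = 71.62 MPa.
For a solid shaft σ_b = 32M/(πd³) and τ = 16T/(πd³), so the von Mises stress is σ' = (16/πd³)·√(4M²+3T²).
√(4M²+3T²) = √(4×(920000)² + 3×(614000)²) = 2.125×10^6 N·mm.
d³ = 16×2.125×10^6/(π×71.62) = 151100 mm³.
d = 53.27 mm.

d = 53.3 mm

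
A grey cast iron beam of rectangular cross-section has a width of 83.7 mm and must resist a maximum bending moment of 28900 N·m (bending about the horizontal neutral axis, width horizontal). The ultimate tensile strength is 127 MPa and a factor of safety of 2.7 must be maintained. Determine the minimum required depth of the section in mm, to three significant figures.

h = 210 mm

σ_allow = 127/2.7 = 47.04 MPa.
For a rectangular section σ = 6M/(bh²), so h² = 6M/(b σ_allow) = 6×2.8900×10^7/(83.7×47.04) = 44040 mm².
h = 209.9 mm.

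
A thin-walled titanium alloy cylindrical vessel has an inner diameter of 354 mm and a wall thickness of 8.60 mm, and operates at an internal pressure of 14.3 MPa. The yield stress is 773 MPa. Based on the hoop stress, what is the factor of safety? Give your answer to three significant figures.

σ_h = pD/(2t) = 14.3×354/(2×8.60) = 294.3 MPa.
n = 773/294.3 = 2.626.

n = 2.63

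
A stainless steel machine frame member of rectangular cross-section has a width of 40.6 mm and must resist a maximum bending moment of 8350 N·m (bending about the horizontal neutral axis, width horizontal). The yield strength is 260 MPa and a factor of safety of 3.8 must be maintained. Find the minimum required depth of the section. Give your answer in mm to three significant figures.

σ_allow = 260/3.8 = 68.42 MPa.
For a rectangular section σ = 6M/(bh²), so h² = 6M/(b σ_allow) = 6×8350000/(40.6×68.42) = 18040 mm².
h = 134.3 mm.

h = 134 mm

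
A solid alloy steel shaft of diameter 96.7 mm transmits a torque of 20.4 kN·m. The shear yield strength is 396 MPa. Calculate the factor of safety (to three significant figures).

n = 3.45

τ = 16T/(πd³) = 16×2.0400×10^7/(π×96.7³) = 114.9 MPa.
n = τ_limit/τ = 396/114.9 = 3.446.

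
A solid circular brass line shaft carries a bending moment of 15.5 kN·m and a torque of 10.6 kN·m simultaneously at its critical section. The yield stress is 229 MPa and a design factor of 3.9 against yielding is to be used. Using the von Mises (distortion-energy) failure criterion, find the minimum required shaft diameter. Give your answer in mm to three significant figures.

σ_allow = σ_y/n = 229/3.9 = 58.72 MPa.
For a solid shaft σ_b = 32M/(πd³) and τ = 16T/(πd³), so the von Mises stress is σ' = (16/πd³)·√(4M²+3T²).
√(4M²+3T²) = √(4×(1.550×10^7)² + 3×(1.060×10^7)²) = 3.603×10^7 N·mm.
d³ = 16×3.603×10^7/(π×58.72) = 3.125×10^6 mm³.
d = 146.2 mm.

d = 146 mm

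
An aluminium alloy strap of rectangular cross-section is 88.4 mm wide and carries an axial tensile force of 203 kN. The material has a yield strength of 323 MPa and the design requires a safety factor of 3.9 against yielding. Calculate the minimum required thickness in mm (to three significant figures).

σ_allow = 323/3.9 = 82.82 MPa.
Required area A = F/σ_allow = 203000/82.82 = 2451 mm².
t = A/w = 2451/88.4 = 27.73 mm.

t = 27.7 mm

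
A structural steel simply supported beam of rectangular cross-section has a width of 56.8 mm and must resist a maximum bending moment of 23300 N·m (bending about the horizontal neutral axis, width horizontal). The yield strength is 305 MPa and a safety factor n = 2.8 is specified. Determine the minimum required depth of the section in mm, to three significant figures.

σ_allow = 305/2.8 = 108.9 MPa.
For a rectangular section σ = 6M/(bh²), so h² = 6M/(b σ_allow) = 6×2.3300×10^7/(56.8×108.9) = 22600 mm².
h = 150.3 mm.

h = 150 mm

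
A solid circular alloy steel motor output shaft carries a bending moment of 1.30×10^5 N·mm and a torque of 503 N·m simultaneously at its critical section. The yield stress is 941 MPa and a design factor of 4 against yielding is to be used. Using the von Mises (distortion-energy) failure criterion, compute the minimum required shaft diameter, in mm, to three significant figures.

σ_allow = σ_y/n = 941/4 = 235.2 MPa.
For a solid shaft σ_b = 32M/(πd³) and τ = 16T/(πd³), so the von Mises stress is σ' = (16/πd³)·√(4M²+3T²).
√(4M²+3T²) = √(4×(130000)² + 3×(503000)²) = 909200 N·mm.
d³ = 16×909200/(π×235.2) = 19680 mm³.
d = 27.00 mm.

d = 27.0 mm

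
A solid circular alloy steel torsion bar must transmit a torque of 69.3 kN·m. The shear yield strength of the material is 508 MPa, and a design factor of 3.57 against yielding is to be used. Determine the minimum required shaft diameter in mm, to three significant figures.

Allowable shear stress τ_allow = 508/3.57 = 142.3 MPa.
For a solid shaft τ = 16T/(πd³), so d³ = 16T/(π τ_allow) = 16×6.9300×10^7/(π×142.3) = 2.480×10^6 mm³.
d = (2.480×10^6)^(1/3) = 135.4 mm.

d = 135 mm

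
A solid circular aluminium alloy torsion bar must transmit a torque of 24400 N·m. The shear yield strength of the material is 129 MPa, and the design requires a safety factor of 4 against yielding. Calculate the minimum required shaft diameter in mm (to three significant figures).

d = 157 mm

Allowable shear stress τ_allow = 129/4 = 32.25 MPa.
For a solid shaft τ = 16T/(πd³), so d³ = 16T/(π τ_allow) = 16×2.4400×10^7/(π×32.25) = 3.853×10^6 mm³.
d = (3.853×10^6)^(1/3) = 156.8 mm.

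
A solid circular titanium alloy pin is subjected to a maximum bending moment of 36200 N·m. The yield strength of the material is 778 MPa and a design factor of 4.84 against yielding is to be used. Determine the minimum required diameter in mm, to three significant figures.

d = 132 mm

σ_allow = 778/4.84 = 160.7 MPa.
For a solid circular section σ = 32M/(πd³), so d³ = 32M/(π σ_allow) = 32×3.6200×10^7/(π×160.7) = 2.294×10^6 mm³.
d = 131.9 mm.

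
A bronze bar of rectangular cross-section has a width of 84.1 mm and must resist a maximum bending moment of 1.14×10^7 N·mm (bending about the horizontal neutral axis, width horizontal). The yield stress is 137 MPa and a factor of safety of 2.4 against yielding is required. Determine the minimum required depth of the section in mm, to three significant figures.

σ_allow = 137/2.4 = 57.08 MPa.
For a rectangular section σ = 6M/(bh²), so h² = 6M/(b σ_allow) = 6×1.1400×10^7/(84.1×57.08) = 14250 mm².
h = 119.4 mm.

h = 119 mm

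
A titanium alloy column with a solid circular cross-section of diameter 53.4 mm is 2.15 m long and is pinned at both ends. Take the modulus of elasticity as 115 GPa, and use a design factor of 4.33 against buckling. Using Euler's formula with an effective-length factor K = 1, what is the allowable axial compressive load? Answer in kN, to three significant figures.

I = πd⁴/64 = π×53.4⁴/64 = 399100 mm⁴.
Effective length L_e = KL = 1×2.15 m = 2150 mm.
Euler critical load P_cr = π²EI/L_e² = π²×115000×399100/2150² = 98010 N.
P_allow = P_cr/n = 98010/4.33 = 22630 N.

P_allow = 22.6 kN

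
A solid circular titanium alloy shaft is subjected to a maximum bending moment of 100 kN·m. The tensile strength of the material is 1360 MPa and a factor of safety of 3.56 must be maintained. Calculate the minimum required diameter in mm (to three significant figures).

d = 139 mm

σ_allow = 1360/3.56 = 382.0 MPa.
For a solid circular section σ = 32M/(πd³), so d³ = 32M/(π σ_allow) = 32×1.0000×10^8/(π×382.0) = 2.666×10^6 mm³.
d = 138.7 mm.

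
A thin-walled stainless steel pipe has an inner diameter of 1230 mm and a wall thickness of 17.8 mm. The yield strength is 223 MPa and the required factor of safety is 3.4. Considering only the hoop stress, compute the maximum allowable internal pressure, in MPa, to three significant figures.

p_allow = 1.90 MPa

σ_allow = 223/3.4 = 65.59 MPa.
σ_h = pD/(2t) → p_allow = 2σ_allow t/D = 2×65.59×17.8/1230 = 1.898 MPa.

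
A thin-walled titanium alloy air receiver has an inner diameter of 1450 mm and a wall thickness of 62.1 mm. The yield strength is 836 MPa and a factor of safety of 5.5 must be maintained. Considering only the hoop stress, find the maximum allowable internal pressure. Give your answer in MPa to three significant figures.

p_allow = 13.0 MPa

σ_allow = 836/5.5 = 152.0 MPa.
σ_h = pD/(2t) → p_allow = 2σ_allow t/D = 2×152.0×62.1/1450 = 13.02 MPa.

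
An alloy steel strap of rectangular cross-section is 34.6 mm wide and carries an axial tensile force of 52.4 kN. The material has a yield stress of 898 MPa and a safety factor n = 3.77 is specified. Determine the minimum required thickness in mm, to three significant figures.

σ_allow = 898/3.77 = 238.2 MPa.
Required area A = F/σ_allow = 52400/238.2 = 220.0 mm².
t = A/w = 220.0/34.6 = 6.358 mm.

t = 6.36 mm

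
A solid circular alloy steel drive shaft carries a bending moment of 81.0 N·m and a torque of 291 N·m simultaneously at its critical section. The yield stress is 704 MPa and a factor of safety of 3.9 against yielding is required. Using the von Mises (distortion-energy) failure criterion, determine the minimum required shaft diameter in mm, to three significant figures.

σ_allow = σ_y/n = 704/3.9 = 180.5 MPa.
For a solid shaft σ_b = 32M/(πd³) and τ = 16T/(πd³), so the von Mises stress is σ' = (16/πd³)·√(4M²+3T²).
√(4M²+3T²) = √(4×(81000)² + 3×(291000)²) = 529400 N·mm.
d³ = 16×529400/(π×180.5) = 14940 mm³.
d = 24.63 mm.

d = 24.6 mm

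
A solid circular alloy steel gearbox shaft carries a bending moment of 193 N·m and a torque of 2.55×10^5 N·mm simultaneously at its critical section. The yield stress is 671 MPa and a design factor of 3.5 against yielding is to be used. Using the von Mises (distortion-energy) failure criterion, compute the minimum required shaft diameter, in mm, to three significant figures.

d = 25.0 mm

σ_allow = σ_y/n = 671/3.5 = 191.7 MPa.
For a solid shaft σ_b = 32M/(πd³) and τ = 16T/(πd³), so the von Mises stress is σ' = (16/πd³)·√(4M²+3T²).
√(4M²+3T²) = √(4×(193000)² + 3×(255000)²) = 586600 N·mm.
d³ = 16×586600/(π×191.7) = 15580 mm³.
d = 24.98 mm.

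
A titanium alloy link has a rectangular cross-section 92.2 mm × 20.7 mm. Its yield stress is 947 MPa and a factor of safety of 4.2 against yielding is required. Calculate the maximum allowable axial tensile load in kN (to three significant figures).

σ_allow = 947/4.2 = 225.5 MPa.
A = 92.2×20.7 = 1909 mm².
F_allow = σ_allow × A = 225.5×1909 = 430300 N.

F_allow = 430 kN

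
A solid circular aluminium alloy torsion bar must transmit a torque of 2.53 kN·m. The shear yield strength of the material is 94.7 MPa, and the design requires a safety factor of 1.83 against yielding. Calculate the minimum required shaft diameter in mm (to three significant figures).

Allowable shear stress τ_allow = 94.7/1.83 = 51.75 MPa.
For a solid shaft τ = 16T/(πd³), so d³ = 16T/(π τ_allow) = 16×2530000/(π×51.75) = 249000 mm³.
d = (249000)^(1/3) = 62.91 mm.

d = 62.9 mm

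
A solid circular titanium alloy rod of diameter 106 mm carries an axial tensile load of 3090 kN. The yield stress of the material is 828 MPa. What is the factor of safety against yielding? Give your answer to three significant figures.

n = 2.36

A = πd²/4 = 8825 mm².
σ = F/A = 3090000/8825 = 350.2 MPa.
n = 828/350.2 = 2.365.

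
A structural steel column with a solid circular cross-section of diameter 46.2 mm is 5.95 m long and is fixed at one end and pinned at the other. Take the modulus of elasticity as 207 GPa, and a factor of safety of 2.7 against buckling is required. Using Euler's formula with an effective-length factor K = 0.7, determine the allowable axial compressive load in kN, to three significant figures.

I = πd⁴/64 = π×46.2⁴/64 = 223600 mm⁴.
Effective length L_e = KL = 0.7×5.95 m = 4165 mm.
Euler critical load P_cr = π²EI/L_e² = π²×207000×223600/4165² = 26340 N.
P_allow = P_cr/n = 26340/2.7 = 9755 N.

P_allow = 9.75 kN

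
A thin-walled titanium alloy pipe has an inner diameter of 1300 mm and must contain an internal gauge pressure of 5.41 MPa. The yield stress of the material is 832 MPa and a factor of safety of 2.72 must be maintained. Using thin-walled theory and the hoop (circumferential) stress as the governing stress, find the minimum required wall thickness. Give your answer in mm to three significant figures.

t = 11.5 mm

σ_allow = 832/2.72 = 305.9 MPa.
Hoop stress σ_h = pD/(2t), so t = pD/(2σ_allow) = 5.41×1300/(2×305.9) = 11.50 mm.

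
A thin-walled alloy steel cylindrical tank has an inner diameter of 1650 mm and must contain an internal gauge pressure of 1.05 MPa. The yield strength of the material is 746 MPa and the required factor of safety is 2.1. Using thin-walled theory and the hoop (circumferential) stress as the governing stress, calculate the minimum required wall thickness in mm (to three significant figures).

t = 2.44 mm

σ_allow = 746/2.1 = 355.2 MPa.
Hoop stress σ_h = pD/(2t), so t = pD/(2σ_allow) = 1.05×1650/(2×355.2) = 2.439 mm.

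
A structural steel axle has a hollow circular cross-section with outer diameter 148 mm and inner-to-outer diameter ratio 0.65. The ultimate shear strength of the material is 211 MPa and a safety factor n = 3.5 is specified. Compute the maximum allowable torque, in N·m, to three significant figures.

τ_allow = 211/3.5 = 60.29 MPa.
For a hollow shaft T_allow = τ_allow·πd_o³(1−k⁴)/16 with 1−k⁴ = 0.8215, so πd_o³(1−k⁴)/16 = 522900 mm³.
T_allow = 60.29×522900 = 3.152×10^7 N·mm = 31520 N·m.

T_allow = 31500 N·m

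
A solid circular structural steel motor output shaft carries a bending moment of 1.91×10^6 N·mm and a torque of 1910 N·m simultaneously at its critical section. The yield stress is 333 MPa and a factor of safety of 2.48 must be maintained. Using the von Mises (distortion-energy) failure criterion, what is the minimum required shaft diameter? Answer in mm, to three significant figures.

σ_allow = σ_y/n = 333/2.48 = 134.3 MPa.
For a solid shaft σ_b = 32M/(πd³) and τ = 16T/(πd³), so the von Mises stress is σ' = (16/πd³)·√(4M²+3T²).
√(4M²+3T²) = √(4×(1.910×10^6)² + 3×(1.910×10^6)²) = 5.053×10^6 N·mm.
d³ = 16×5.053×10^6/(π×134.3) = 191700 mm³.
d = 57.66 mm.

d = 57.7 mm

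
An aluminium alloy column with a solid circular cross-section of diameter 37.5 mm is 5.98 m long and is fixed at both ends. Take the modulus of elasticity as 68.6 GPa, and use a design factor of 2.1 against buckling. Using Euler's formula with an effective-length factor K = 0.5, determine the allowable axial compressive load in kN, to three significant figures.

I = πd⁴/64 = π×37.5⁴/64 = 97070 mm⁴.
Effective length L_e = KL = 0.5×5.98 m = 2990 mm.
Euler critical load P_cr = π²EI/L_e² = π²×68600×97070/2990² = 7352 N.
P_allow = P_cr/n = 7352/2.1 = 3501 N.

P_allow = 3.50 kN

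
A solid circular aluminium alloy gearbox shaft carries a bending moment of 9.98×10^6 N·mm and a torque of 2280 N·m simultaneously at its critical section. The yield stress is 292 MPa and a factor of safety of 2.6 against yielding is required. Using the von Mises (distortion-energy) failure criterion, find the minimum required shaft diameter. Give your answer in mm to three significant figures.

σ_allow = σ_y/n = 292/2.6 = 112.3 MPa.
For a solid shaft σ_b = 32M/(πd³) and τ = 16T/(πd³), so the von Mises stress is σ' = (16/πd³)·√(4M²+3T²).
√(4M²+3T²) = √(4×(9.980×10^6)² + 3×(2.280×10^6)²) = 2.035×10^7 N·mm.
d³ = 16×2.035×10^7/(π×112.3) = 922700 mm³.
d = 97.35 mm.

d = 97.4 mm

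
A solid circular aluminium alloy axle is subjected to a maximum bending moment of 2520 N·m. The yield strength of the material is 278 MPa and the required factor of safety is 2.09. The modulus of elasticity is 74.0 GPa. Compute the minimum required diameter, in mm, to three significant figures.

d = 57.8 mm

σ_allow = 278/2.09 = 133.0 MPa.
For a solid circular section σ = 32M/(πd³), so d³ = 32M/(π σ_allow) = 32×2520000/(π×133.0) = 193000 mm³.
d = 57.79 mm.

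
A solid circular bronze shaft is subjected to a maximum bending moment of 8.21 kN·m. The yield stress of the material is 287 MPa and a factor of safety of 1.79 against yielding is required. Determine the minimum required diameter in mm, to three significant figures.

σ_allow = 287/1.79 = 160.3 MPa.
For a solid circular section σ = 32M/(πd³), so d³ = 32M/(π σ_allow) = 32×8210000/(π×160.3) = 521600 mm³.
d = 80.50 mm.

d = 80.5 mm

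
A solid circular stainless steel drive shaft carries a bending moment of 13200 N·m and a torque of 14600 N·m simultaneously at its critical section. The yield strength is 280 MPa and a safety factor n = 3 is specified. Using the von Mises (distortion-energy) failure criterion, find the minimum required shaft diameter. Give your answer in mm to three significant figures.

σ_allow = σ_y/n = 280/3 = 93.33 MPa.
For a solid shaft σ_b = 32M/(πd³) and τ = 16T/(πd³), so the von Mises stress is σ' = (16/πd³)·√(4M²+3T²).
√(4M²+3T²) = √(4×(1.320×10^7)² + 3×(1.460×10^7)²) = 3.656×10^7 N·mm.
d³ = 16×3.656×10^7/(π×93.33) = 1.995×10^6 mm³.
d = 125.9 mm.

d = 126 mm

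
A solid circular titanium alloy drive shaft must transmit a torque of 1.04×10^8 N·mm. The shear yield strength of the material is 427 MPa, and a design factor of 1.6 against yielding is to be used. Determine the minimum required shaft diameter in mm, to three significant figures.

Allowable shear stress τ_allow = 427/1.6 = 266.9 MPa.
For a solid shaft τ = 16T/(πd³), so d³ = 16T/(π τ_allow) = 16×1.0400×10^8/(π×266.9) = 1.985×10^6 mm³.
d = (1.985×10^6)^(1/3) = 125.7 mm.

d = 126 mm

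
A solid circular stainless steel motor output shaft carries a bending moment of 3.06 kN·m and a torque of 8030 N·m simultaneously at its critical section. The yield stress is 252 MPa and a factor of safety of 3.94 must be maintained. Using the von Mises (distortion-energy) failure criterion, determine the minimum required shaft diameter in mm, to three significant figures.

d = 107 mm

σ_allow = σ_y/n = 252/3.94 = 63.96 MPa.
For a solid shaft σ_b = 32M/(πd³) and τ = 16T/(πd³), so the von Mises stress is σ' = (16/πd³)·√(4M²+3T²).
√(4M²+3T²) = √(4×(3.060×10^6)² + 3×(8.030×10^6)²) = 1.520×10^7 N·mm.
d³ = 16×1.520×10^7/(π×63.96) = 1.210×10^6 mm³.
d = 106.6 mm.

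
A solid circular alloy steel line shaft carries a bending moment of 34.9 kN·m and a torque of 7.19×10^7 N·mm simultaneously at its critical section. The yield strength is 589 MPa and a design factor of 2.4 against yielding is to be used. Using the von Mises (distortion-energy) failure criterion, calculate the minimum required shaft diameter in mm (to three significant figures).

d = 144 mm

σ_allow = σ_y/n = 589/2.4 = 245.4 MPa.
For a solid shaft σ_b = 32M/(πd³) and τ = 16T/(πd³), so the von Mises stress is σ' = (16/πd³)·√(4M²+3T²).
√(4M²+3T²) = √(4×(3.490×10^7)² + 3×(7.190×10^7)²) = 1.428×10^8 N·mm.
d³ = 16×1.428×10^8/(π×245.4) = 2.963×10^6 mm³.
d = 143.6 mm.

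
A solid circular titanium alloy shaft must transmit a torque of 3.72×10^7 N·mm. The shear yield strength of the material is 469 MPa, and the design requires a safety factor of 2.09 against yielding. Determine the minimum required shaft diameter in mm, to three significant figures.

d = 94.5 mm

Allowable shear stress τ_allow = 469/2.09 = 224.4 MPa.
For a solid shaft τ = 16T/(πd³), so d³ = 16T/(π τ_allow) = 16×3.7200×10^7/(π×224.4) = 844300 mm³.
d = (844300)^(1/3) = 94.51 mm.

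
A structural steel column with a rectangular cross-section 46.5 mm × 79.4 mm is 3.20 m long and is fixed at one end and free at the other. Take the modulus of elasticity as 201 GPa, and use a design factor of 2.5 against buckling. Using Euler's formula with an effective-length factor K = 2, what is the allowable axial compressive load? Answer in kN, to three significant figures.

P_allow = 12.9 kN

Buckling occurs about the weak axis: I_min = h·b³/12 = 79.4×46.5³/12 = 665300 mm⁴ (b = 46.5 mm is the smaller dimension).
Effective length L_e = KL = 2×3.20 m = 6400 mm.
Euler critical load P_cr = π²EI/L_e² = π²×201000×665300/6400² = 32220 N.
P_allow = P_cr/n = 32220/2.5 = 12890 N.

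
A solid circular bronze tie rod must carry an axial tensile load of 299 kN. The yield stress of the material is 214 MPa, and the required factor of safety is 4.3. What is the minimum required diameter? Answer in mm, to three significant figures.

Allowable stress σ_allow = 214/4.3 = 49.77 MPa.
Required area A = F/σ_allow = 299000/49.77 = 6008 mm².
A = πd²/4 → d = √(4A/π) = 87.46 mm.

d = 87.5 mm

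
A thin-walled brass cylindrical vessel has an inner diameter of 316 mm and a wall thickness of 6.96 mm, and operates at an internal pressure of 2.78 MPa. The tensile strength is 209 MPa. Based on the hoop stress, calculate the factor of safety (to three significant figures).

σ_h = pD/(2t) = 2.78×316/(2×6.96) = 63.11 MPa.
n = 209/63.11 = 3.312.

n = 3.31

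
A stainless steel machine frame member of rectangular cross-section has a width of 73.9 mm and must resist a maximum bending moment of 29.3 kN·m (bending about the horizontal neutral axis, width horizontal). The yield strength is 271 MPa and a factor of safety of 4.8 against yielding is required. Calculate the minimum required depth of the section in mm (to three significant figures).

σ_allow = 271/4.8 = 56.46 MPa.
For a rectangular section σ = 6M/(bh²), so h² = 6M/(b σ_allow) = 6×2.9300×10^7/(73.9×56.46) = 42140 mm².
h = 205.3 mm.

h = 205 mm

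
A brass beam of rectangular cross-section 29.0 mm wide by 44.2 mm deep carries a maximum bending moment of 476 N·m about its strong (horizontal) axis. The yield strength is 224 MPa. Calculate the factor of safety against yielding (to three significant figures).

n = 4.44

Section modulus S = bh²/6 = 29.0×44.2²/6 = 9443 mm³.
σ = M/S = 476000/9443 = 50.41 MPa.
n = 224/50.41 = 4.444.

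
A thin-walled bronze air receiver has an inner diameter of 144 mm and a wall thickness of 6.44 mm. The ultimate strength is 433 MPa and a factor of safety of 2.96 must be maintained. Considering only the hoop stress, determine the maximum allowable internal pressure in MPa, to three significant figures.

p_allow = 13.1 MPa

σ_allow = 433/2.96 = 146.3 MPa.
σ_h = pD/(2t) → p_allow = 2σ_allow t/D = 2×146.3×6.44/144 = 13.08 MPa.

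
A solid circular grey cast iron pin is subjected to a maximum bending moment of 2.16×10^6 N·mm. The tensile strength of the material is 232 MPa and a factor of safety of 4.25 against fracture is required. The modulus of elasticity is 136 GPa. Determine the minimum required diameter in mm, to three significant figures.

d = 73.9 mm

σ_allow = 232/4.25 = 54.59 MPa.
For a solid circular section σ = 32M/(πd³), so d³ = 32M/(π σ_allow) = 32×2160000/(π×54.59) = 403000 mm³.
d = 73.87 mm.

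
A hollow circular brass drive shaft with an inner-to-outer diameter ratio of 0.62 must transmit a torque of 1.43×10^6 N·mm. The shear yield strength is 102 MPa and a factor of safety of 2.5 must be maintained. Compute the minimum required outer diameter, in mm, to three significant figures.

d_o = 59.4 mm

τ_allow = 102/2.5 = 40.80 MPa.
For a hollow shaft τ = 16T/[πd_o³(1−k⁴)] with k = 0.62, so 1−k⁴ = 0.8522.
d_o³ = 16T/[π τ_allow (1−k⁴)] = 16×1430000/(π×40.80×0.8522) = 209500 mm³.
d_o = 59.39 mm.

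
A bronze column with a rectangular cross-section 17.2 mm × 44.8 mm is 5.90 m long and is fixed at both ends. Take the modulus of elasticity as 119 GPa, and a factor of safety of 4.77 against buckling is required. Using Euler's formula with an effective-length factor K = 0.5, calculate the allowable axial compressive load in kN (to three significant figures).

P_allow = 0.537 kN

Buckling occurs about the weak axis: I_min = h·b³/12 = 44.8×17.2³/12 = 19000 mm⁴ (b = 17.2 mm is the smaller dimension).
Effective length L_e = KL = 0.5×5.90 m = 2950 mm.
Euler critical load P_cr = π²EI/L_e² = π²×119000×19000/2950² = 2564 N.
P_allow = P_cr/n = 2564/4.77 = 537.5 N.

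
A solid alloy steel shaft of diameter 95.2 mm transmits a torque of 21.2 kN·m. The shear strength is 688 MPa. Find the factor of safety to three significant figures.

n = 5.50

τ = 16T/(πd³) = 16×2.1200×10^7/(π×95.2³) = 125.1 MPa.
n = τ_limit/τ = 688/125.1 = 5.498.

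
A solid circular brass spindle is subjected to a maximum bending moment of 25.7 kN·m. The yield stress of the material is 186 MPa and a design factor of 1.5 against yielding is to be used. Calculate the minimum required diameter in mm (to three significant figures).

d = 128 mm

σ_allow = 186/1.5 = 124.0 MPa.
For a solid circular section σ = 32M/(πd³), so d³ = 32M/(π σ_allow) = 32×2.5700×10^7/(π×124.0) = 2.111×10^6 mm³.
d = 128.3 mm.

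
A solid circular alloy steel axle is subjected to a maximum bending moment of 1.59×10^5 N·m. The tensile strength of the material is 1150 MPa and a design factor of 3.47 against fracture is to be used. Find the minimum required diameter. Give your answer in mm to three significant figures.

d = 170 mm

σ_allow = 1150/3.47 = 331.4 MPa.
For a solid circular section σ = 32M/(πd³), so d³ = 32M/(π σ_allow) = 32×1.5900×10^8/(π×331.4) = 4.887×10^6 mm³.
d = 169.7 mm.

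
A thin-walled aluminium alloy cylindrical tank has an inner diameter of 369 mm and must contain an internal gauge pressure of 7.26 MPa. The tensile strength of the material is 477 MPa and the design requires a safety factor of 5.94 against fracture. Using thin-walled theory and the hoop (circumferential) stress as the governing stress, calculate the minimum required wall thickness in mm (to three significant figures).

σ_allow = 477/5.94 = 80.30 MPa.
Hoop stress σ_h = pD/(2t), so t = pD/(2σ_allow) = 7.26×369/(2×80.30) = 16.68 mm.

t = 16.7 mm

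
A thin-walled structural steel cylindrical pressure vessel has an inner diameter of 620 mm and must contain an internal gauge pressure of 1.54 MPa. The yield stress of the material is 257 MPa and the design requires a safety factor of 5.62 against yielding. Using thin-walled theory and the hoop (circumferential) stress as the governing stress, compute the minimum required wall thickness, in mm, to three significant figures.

σ_allow = 257/5.62 = 45.73 MPa.
Hoop stress σ_h = pD/(2t), so t = pD/(2σ_allow) = 1.54×620/(2×45.73) = 10.44 mm.

t = 10.4 mm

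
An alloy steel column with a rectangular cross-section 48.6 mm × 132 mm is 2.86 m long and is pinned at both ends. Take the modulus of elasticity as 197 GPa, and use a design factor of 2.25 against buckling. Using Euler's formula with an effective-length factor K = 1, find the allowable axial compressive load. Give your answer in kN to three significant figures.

Buckling occurs about the weak axis: I_min = h·b³/12 = 132×48.6³/12 = 1.263×10^6 mm⁴ (b = 48.6 mm is the smaller dimension).
Effective length L_e = KL = 1×2.86 m = 2860 mm.
Euler critical load P_cr = π²EI/L_e² = π²×197000×1.263×10^6/2860² = 300100 N.
P_allow = P_cr/n = 300100/2.25 = 133400 N.

P_allow = 133 kN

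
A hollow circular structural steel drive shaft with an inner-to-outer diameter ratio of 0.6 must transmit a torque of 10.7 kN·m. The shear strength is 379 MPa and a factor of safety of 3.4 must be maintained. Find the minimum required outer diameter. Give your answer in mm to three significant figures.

d_o = 82.5 mm

τ_allow = 379/3.4 = 111.5 MPa.
For a hollow shaft τ = 16T/[πd_o³(1−k⁴)] with k = 0.6, so 1−k⁴ = 0.8704.
d_o³ = 16T/[π τ_allow (1−k⁴)] = 16×1.0700×10^7/(π×111.5×0.8704) = 561700 mm³.
d_o = 82.51 mm.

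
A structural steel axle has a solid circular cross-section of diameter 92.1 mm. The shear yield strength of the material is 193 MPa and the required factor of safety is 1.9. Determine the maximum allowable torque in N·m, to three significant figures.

τ_allow = 193/1.9 = 101.6 MPa.
For a solid shaft T_allow = τ_allow·πd³/16; πd³/16 = π×92.1³/16 = 153400 mm³.
T_allow = 101.6×153400 = 1.558×10^7 N·mm = 15580 N·m.

T_allow = 15600 N·m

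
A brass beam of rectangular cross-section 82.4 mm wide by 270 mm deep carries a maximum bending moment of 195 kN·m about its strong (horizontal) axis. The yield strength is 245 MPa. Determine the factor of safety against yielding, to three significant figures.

n = 1.26

Section modulus S = bh²/6 = 82.4×270²/6 = 1.001×10^6 mm³.
σ = M/S = 1.9500×10^8/1.001×10^6 = 194.8 MPa.
n = 245/194.8 = 1.258.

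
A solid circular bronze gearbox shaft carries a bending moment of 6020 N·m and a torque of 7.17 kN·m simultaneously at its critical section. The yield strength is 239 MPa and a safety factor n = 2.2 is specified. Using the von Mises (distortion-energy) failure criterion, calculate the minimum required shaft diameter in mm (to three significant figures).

d = 93.3 mm

σ_allow = σ_y/n = 239/2.2 = 108.6 MPa.
For a solid shaft σ_b = 32M/(πd³) and τ = 16T/(πd³), so the von Mises stress is σ' = (16/πd³)·√(4M²+3T²).
√(4M²+3T²) = √(4×(6.020×10^6)² + 3×(7.170×10^6)²) = 1.730×10^7 N·mm.
d³ = 16×1.730×10^7/(π×108.6) = 810900 mm³.
d = 93.25 mm.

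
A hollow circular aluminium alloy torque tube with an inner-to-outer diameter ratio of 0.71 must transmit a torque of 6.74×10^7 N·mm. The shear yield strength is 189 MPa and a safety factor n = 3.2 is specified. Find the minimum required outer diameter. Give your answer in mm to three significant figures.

τ_allow = 189/3.2 = 59.06 MPa.
For a hollow shaft τ = 16T/[πd_o³(1−k⁴)] with k = 0.71, so 1−k⁴ = 0.7459.
d_o³ = 16T/[π τ_allow (1−k⁴)] = 16×6.7400×10^7/(π×59.06×0.7459) = 7.792×10^6 mm³.
d_o = 198.3 mm.

d_o = 198 mm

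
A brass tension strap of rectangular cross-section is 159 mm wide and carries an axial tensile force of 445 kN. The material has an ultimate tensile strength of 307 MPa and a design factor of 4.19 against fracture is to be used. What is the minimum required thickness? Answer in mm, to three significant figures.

σ_allow = 307/4.19 = 73.27 MPa.
Required area A = F/σ_allow = 445000/73.27 = 6073 mm².
t = A/w = 6073/159 = 38.20 mm.

t = 38.2 mm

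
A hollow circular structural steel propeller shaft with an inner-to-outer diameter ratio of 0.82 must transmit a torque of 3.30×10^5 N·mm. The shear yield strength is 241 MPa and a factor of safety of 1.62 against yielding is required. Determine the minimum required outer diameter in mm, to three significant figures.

τ_allow = 241/1.62 = 148.8 MPa.
For a hollow shaft τ = 16T/[πd_o³(1−k⁴)] with k = 0.82, so 1−k⁴ = 0.5479.
d_o³ = 16T/[π τ_allow (1−k⁴)] = 16×330000/(π×148.8×0.5479) = 20620 mm³.
d_o = 27.42 mm.

d_o = 27.4 mm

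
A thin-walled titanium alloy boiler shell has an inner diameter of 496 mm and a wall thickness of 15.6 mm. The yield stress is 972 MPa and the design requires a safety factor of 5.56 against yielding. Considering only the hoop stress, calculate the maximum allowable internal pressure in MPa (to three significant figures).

σ_allow = 972/5.56 = 174.8 MPa.
σ_h = pD/(2t) → p_allow = 2σ_allow t/D = 2×174.8×15.6/496 = 11.00 MPa.

p_allow = 11.0 MPa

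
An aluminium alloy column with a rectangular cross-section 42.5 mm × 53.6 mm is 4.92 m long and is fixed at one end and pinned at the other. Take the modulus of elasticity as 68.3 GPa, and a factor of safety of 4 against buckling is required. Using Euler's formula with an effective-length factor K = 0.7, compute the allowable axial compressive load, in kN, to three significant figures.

P_allow = 4.87 kN

Buckling occurs about the weak axis: I_min = h·b³/12 = 53.6×42.5³/12 = 342900 mm⁴ (b = 42.5 mm is the smaller dimension).
Effective length L_e = KL = 0.7×4.92 m = 3444 mm.
Euler critical load P_cr = π²EI/L_e² = π²×68300×342900/3444² = 19490 N.
P_allow = P_cr/n = 19490/4 = 4872 N.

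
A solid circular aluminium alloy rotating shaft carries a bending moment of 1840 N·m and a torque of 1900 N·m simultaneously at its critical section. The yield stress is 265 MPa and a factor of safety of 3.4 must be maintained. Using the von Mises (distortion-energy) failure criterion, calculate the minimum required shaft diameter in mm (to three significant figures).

σ_allow = σ_y/n = 265/3.4 = 77.94 MPa.
For a solid shaft σ_b = 32M/(πd³) and τ = 16T/(πd³), so the von Mises stress is σ' = (16/πd³)·√(4M²+3T²).
√(4M²+3T²) = √(4×(1.840×10^6)² + 3×(1.900×10^6)²) = 4.937×10^6 N·mm.
d³ = 16×4.937×10^6/(π×77.94) = 322600 mm³.
d = 68.58 mm.

d = 68.6 mm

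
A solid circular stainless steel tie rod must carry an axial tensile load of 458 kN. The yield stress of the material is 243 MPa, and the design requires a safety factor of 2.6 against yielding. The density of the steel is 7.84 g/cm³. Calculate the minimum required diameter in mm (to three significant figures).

d = 79.0 mm

Allowable stress σ_allow = 243/2.6 = 93.46 MPa.
Required area A = F/σ_allow = 458000/93.46 = 4900 mm².
A = πd²/4 → d = √(4A/π) = 78.99 mm.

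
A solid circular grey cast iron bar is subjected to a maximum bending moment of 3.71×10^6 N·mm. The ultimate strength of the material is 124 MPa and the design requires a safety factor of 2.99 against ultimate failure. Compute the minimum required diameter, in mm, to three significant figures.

σ_allow = 124/2.99 = 41.47 MPa.
For a solid circular section σ = 32M/(πd³), so d³ = 32M/(π σ_allow) = 32×3710000/(π×41.47) = 911200 mm³.
d = 96.95 mm.

d = 96.9 mm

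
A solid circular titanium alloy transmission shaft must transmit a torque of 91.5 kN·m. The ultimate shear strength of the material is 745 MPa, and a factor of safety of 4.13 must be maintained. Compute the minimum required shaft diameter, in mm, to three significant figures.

Allowable shear stress τ_allow = 745/4.13 = 180.4 MPa.
For a solid shaft τ = 16T/(πd³), so d³ = 16T/(π τ_allow) = 16×9.1500×10^7/(π×180.4) = 2.583×10^6 mm³.
d = (2.583×10^6)^(1/3) = 137.2 mm.

d = 137 mm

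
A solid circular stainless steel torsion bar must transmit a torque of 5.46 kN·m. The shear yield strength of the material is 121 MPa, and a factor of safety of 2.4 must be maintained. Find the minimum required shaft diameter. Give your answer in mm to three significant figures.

d = 82.0 mm

Allowable shear stress τ_allow = 121/2.4 = 50.42 MPa.
For a solid shaft τ = 16T/(πd³), so d³ = 16T/(π τ_allow) = 16×5460000/(π×50.42) = 551600 mm³.
d = (551600)^(1/3) = 82.01 mm.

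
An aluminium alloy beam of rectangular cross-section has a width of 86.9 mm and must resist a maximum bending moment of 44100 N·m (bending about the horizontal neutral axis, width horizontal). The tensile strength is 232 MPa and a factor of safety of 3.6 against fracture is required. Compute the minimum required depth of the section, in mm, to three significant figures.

h = 217 mm

σ_allow = 232/3.6 = 64.44 MPa.
For a rectangular section σ = 6M/(bh²), so h² = 6M/(b σ_allow) = 6×4.4100×10^7/(86.9×64.44) = 47250 mm².
h = 217.4 mm.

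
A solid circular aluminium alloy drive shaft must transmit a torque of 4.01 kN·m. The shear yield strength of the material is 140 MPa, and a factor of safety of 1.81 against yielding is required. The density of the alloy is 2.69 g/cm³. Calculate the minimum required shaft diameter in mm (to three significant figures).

d = 64.2 mm

Allowable shear stress τ_allow = 140/1.81 = 77.35 MPa.
For a solid shaft τ = 16T/(πd³), so d³ = 16T/(π τ_allow) = 16×4010000/(π×77.35) = 264000 mm³.
d = (264000)^(1/3) = 64.15 mm.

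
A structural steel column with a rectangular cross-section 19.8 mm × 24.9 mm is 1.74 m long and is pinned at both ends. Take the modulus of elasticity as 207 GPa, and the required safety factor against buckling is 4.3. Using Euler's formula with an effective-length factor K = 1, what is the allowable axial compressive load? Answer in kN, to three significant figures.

P_allow = 2.53 kN

Buckling occurs about the weak axis: I_min = h·b³/12 = 24.9×19.8³/12 = 16110 mm⁴ (b = 19.8 mm is the smaller dimension).
Effective length L_e = KL = 1×1.74 m = 1740 mm.
Euler critical load P_cr = π²EI/L_e² = π²×207000×16110/1740² = 10870 N.
P_allow = P_cr/n = 10870/4.3 = 2528 N.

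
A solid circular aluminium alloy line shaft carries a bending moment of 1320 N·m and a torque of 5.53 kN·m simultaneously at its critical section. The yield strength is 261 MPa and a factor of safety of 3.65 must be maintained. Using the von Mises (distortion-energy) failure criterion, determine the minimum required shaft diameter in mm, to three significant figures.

σ_allow = σ_y/n = 261/3.65 = 71.51 MPa.
For a solid shaft σ_b = 32M/(πd³) and τ = 16T/(πd³), so the von Mises stress is σ' = (16/πd³)·√(4M²+3T²).
√(4M²+3T²) = √(4×(1.320×10^6)² + 3×(5.530×10^6)²) = 9.935×10^6 N·mm.
d³ = 16×9.935×10^6/(π×71.51) = 707600 mm³.
d = 89.11 mm.

d = 89.1 mm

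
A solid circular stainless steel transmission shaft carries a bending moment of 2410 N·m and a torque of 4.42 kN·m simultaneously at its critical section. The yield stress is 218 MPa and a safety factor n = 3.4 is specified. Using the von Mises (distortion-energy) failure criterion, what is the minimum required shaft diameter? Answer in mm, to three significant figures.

σ_allow = σ_y/n = 218/3.4 = 64.12 MPa.
For a solid shaft σ_b = 32M/(πd³) and τ = 16T/(πd³), so the von Mises stress is σ' = (16/πd³)·√(4M²+3T²).
√(4M²+3T²) = √(4×(2.410×10^6)² + 3×(4.420×10^6)²) = 9.047×10^6 N·mm.
d³ = 16×9.047×10^6/(π×64.12) = 718600 mm³.
d = 89.57 mm.

d = 89.6 mm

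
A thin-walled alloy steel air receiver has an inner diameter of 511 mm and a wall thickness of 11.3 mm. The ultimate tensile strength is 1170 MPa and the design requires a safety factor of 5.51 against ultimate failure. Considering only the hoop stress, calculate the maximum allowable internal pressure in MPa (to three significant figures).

p_allow = 9.39 MPa

σ_allow = 1170/5.51 = 212.3 MPa.
σ_h = pD/(2t) → p_allow = 2σ_allow t/D = 2×212.3×11.3/511 = 9.391 MPa.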